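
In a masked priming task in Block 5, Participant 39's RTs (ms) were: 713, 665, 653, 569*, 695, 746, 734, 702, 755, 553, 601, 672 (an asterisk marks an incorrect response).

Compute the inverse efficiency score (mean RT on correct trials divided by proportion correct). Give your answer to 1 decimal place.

Correct trials (n=11): 713, 665, 653, 695, 746, 734, 702, 755, 553, 601, 672
Mean correct RT = 7489/11 = 680.8182 ms
Proportion correct = 11/12
IES = 680.8182 / (11/12) = 742.711 ms

742.7 ms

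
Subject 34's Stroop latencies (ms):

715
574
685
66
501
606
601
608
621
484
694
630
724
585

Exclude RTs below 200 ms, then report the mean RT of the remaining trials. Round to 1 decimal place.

Excluded: 66
Retained (n=13): Σ = 8028
Mean = 8028/13 = 617.5385

617.5 ms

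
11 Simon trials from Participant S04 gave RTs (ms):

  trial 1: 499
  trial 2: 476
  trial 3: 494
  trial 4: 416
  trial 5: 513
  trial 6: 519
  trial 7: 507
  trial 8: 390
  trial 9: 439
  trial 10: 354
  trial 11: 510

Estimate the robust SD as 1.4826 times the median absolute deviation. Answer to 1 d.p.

28.2 ms

Sorted: 354, 390, 416, 439, 476, 494, 499, 507, 510, 513, 519 → median = 494
|x − 494| sorted: 0, 5, 13, 16, 18, 19, 25, 55, 78, 104, 140 → MAD = 19
Robust SD ≈ 1.4826 × 19 = 28.169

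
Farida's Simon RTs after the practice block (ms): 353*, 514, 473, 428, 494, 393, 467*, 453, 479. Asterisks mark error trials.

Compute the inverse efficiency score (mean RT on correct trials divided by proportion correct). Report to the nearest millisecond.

594 ms

Correct trials (n=7): 514, 473, 428, 494, 393, 453, 479
Mean correct RT = 3234/7 = 462.0000 ms
Proportion correct = 7/9
IES = 462.0000 / (7/9) = 594.000 ms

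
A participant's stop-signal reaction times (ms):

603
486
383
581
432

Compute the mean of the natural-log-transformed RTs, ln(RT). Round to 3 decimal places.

6.194

ln(RT): 6.4019, 6.1862, 5.9480, 6.3648, 6.0684
Σ ln(RT) = 30.9693
Mean = 30.9693/5 = 6.19387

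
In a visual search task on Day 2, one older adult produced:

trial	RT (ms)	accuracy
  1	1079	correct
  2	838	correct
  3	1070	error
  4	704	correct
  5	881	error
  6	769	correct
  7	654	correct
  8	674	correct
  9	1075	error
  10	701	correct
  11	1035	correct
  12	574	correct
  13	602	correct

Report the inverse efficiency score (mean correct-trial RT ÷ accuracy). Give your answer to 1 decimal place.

Correct trials (n=10): 1079, 838, 704, 769, 654, 674, 701, 1035, 574, 602
Mean correct RT = 7630/10 = 763.0000 ms
Proportion correct = 10/13
IES = 763.0000 / (10/13) = 991.900 ms

991.9 ms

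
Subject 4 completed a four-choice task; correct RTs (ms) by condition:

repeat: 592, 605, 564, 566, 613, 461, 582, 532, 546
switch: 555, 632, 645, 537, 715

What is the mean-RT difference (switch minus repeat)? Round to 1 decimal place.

54.5 ms

M(repeat) = 5061/9 = 562.333
M(switch) = 3084/5 = 616.800
Difference = 616.800 − 562.333 = 54.467 ms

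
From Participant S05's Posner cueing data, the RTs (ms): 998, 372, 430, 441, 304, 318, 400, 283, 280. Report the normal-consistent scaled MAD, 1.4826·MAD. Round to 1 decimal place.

Sorted: 280, 283, 304, 318, 372, 400, 430, 441, 998 → median = 372
|x − 372| sorted: 0, 28, 54, 58, 68, 69, 89, 92, 626 → MAD = 68
Robust SD ≈ 1.4826 × 68 = 100.817

100.8 ms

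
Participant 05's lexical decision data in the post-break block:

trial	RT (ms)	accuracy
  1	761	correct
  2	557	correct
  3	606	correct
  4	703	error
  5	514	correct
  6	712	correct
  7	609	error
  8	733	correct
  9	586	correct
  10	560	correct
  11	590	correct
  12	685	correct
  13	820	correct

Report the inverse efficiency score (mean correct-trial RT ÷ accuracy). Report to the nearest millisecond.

765 ms

Correct trials (n=11): 761, 557, 606, 514, 712, 733, 586, 560, 590, 685, 820
Mean correct RT = 7124/11 = 647.6364 ms
Proportion correct = 11/13
IES = 647.6364 / (11/13) = 765.388 ms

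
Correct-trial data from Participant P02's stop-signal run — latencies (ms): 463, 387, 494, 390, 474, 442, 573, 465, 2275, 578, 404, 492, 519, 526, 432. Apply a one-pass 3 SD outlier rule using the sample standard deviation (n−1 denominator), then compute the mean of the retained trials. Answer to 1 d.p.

n = 15, ΣRT = 8914, M = 594.267
Σ(x−M)² = 3075224.93; s = √(3075224.93/14) = 468.678
Cutoffs: 594.267 ± 3·468.678 → [-811.8, 2000.3]
Outside: 2275 → excluded.
Retained (n=14): Σ = 6639, mean = 6639/14 = 474.214

474.2 ms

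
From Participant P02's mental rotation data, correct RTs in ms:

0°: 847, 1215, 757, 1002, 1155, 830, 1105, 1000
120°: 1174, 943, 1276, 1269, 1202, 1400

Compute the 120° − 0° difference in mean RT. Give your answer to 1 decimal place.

221.8 ms

M(0°) = 7911/8 = 988.875
M(120°) = 7264/6 = 1210.667
Difference = 1210.667 − 988.875 = 221.792 ms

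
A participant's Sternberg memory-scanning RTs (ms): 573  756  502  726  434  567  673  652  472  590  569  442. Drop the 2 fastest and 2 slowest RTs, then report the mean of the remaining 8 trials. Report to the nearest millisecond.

575 ms

Sorted: 434, 442, 472, 502, 567, 569, 573, 590, 652, 673, 726, 756
Drop lowest 2 (434, 442) and highest 2 (726, 756)
Remaining (n=8): Σ = 4598, mean = 4598/8 = 574.750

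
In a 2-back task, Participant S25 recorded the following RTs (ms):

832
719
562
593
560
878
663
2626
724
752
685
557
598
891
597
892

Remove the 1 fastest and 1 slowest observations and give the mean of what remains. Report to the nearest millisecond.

710 ms

Sorted: 557, 560, 562, 593, 597, 598, 663, 685, 719, 724, 752, 832, 878, 891, 892, 2626
Drop lowest 1 (557) and highest 1 (2626)
Remaining (n=14): Σ = 9946, mean = 9946/14 = 710.429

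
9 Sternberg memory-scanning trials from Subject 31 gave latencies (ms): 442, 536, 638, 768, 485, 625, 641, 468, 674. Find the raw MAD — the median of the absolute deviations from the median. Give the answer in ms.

Sorted: 442, 468, 485, 536, 625, 638, 641, 674, 768 → median = 625
|x − 625|: 183, 89, 13, 143, 140, 0, 16, 157, 49
Sorted deviations: 0, 13, 16, 49, 89, 140, 143, 157, 183 → MAD = 89

89 ms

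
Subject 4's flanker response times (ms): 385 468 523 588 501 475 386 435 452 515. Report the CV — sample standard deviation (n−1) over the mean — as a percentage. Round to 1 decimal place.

13.3%

n = 10, Σ = 4728, M = 472.8000
Σ(x−M)² = 35499.600; s = √(35499.600/9) = 62.8045
CV = 62.8045 / 472.8000 = 0.13284 = 13.284%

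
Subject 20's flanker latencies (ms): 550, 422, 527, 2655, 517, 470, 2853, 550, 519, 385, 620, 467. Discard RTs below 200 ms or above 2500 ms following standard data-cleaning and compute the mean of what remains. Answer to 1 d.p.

Excluded: 2655, 2853
Retained (n=10): Σ = 5027
Mean = 5027/10 = 502.7000

502.7 ms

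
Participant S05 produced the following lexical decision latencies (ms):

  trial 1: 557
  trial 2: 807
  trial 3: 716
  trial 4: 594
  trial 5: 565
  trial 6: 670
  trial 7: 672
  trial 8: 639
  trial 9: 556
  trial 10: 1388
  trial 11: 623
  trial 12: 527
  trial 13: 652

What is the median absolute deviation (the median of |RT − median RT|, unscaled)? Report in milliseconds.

Sorted: 527, 556, 557, 565, 594, 623, 639, 652, 670, 672, 716, 807, 1388 → median = 639
|x − 639|: 82, 168, 77, 45, 74, 31, 33, 0, 83, 749, 16, 112, 13
Sorted deviations: 0, 13, 16, 31, 33, 45, 74, 77, 82, 83, 112, 168, 749 → MAD = 74

74 ms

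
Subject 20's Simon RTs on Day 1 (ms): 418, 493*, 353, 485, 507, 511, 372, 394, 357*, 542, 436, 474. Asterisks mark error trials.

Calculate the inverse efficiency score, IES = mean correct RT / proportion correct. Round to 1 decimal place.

539.0 ms

Correct trials (n=10): 418, 353, 485, 507, 511, 372, 394, 542, 436, 474
Mean correct RT = 4492/10 = 449.2000 ms
Proportion correct = 10/12
IES = 449.2000 / (10/12) = 539.040 ms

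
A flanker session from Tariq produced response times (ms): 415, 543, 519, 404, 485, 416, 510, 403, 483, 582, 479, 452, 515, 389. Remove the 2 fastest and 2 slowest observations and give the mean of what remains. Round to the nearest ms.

468 ms

Sorted: 389, 403, 404, 415, 416, 452, 479, 483, 485, 510, 515, 519, 543, 582
Drop lowest 2 (389, 403) and highest 2 (543, 582)
Remaining (n=10): Σ = 4678, mean = 4678/10 = 467.800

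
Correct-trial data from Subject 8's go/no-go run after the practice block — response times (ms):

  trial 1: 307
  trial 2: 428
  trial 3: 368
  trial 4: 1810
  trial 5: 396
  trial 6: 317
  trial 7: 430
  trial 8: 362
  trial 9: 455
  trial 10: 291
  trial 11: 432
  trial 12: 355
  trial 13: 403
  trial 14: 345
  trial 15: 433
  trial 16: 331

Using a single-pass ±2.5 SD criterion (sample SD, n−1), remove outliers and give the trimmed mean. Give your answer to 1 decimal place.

376.9 ms

n = 16, ΣRT = 7463, M = 466.438
Σ(x−M)² = 1964021.94; s = √(1964021.94/15) = 361.849
Cutoffs: 466.438 ± 2.5·361.849 → [-438.2, 1371.1]
Outside: 1810 → excluded.
Retained (n=15): Σ = 5653, mean = 5653/15 = 376.867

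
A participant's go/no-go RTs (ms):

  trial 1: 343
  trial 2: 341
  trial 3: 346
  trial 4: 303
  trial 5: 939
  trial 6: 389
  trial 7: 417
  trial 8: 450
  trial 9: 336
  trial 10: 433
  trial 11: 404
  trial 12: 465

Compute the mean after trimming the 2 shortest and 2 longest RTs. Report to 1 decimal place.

390.4 ms

Sorted: 303, 336, 341, 343, 346, 389, 404, 417, 433, 450, 465, 939
Drop lowest 2 (303, 336) and highest 2 (465, 939)
Remaining (n=8): Σ = 3123, mean = 3123/8 = 390.375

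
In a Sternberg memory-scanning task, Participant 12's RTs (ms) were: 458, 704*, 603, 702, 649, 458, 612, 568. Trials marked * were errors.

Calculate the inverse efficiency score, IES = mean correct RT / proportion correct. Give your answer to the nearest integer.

661 ms

Correct trials (n=7): 458, 603, 702, 649, 458, 612, 568
Mean correct RT = 4050/7 = 578.5714 ms
Proportion correct = 7/8
IES = 578.5714 / (7/8) = 661.224 ms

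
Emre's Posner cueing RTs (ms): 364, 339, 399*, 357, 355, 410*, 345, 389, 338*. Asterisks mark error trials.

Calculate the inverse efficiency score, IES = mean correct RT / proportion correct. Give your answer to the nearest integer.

Correct trials (n=6): 364, 339, 357, 355, 345, 389
Mean correct RT = 2149/6 = 358.1667 ms
Proportion correct = 6/9
IES = 358.1667 / (6/9) = 537.250 ms

537 ms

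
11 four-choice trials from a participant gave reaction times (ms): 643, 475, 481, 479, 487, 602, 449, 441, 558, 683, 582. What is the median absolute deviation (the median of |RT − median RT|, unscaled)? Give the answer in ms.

46 ms

Sorted: 441, 449, 475, 479, 481, 487, 558, 582, 602, 643, 683 → median = 487
|x − 487|: 156, 12, 6, 8, 0, 115, 38, 46, 71, 196, 95
Sorted deviations: 0, 6, 8, 12, 38, 46, 71, 95, 115, 156, 196 → MAD = 46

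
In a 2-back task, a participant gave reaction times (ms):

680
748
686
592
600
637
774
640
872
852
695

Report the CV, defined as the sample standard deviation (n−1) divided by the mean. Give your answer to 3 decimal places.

n = 11, Σ = 7776, M = 706.9091
Σ(x−M)² = 89796.909; s = √(89796.909/10) = 94.7612
CV = 94.7612 / 706.9091 = 0.13405

0.134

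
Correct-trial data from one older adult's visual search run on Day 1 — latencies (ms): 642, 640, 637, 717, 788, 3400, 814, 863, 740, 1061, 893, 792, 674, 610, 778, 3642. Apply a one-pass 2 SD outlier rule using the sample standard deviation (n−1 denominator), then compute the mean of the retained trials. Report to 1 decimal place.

760.6 ms

n = 16, ΣRT = 17691, M = 1105.688
Σ(x−M)² = 13563071.44; s = √(13563071.44/15) = 950.897
Cutoffs: 1105.688 ± 2·950.897 → [-796.1, 3007.5]
Outside: 3400, 3642 → excluded.
Retained (n=14): Σ = 10649, mean = 10649/14 = 760.643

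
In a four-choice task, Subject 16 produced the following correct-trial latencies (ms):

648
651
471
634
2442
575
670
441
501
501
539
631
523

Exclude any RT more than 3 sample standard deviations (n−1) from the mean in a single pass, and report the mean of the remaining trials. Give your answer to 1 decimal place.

n = 13, ΣRT = 9227, M = 709.769
Σ(x−M)² = 3320044.31; s = √(3320044.31/12) = 525.995
Cutoffs: 709.769 ± 3·525.995 → [-868.2, 2287.8]
Outside: 2442 → excluded.
Retained (n=12): Σ = 6785, mean = 6785/12 = 565.417

565.4 ms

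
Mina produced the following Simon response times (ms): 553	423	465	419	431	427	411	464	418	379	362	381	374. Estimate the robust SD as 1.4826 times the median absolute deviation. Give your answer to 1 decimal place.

56.3 ms

Sorted: 362, 374, 379, 381, 411, 418, 419, 423, 427, 431, 464, 465, 553 → median = 419
|x − 419| sorted: 0, 1, 4, 8, 8, 12, 38, 40, 45, 45, 46, 57, 134 → MAD = 38
Robust SD ≈ 1.4826 × 38 = 56.339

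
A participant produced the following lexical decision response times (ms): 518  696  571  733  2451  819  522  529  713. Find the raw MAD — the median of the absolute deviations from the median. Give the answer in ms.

125 ms

Sorted: 518, 522, 529, 571, 696, 713, 733, 819, 2451 → median = 696
|x − 696|: 178, 0, 125, 37, 1755, 123, 174, 167, 17
Sorted deviations: 0, 17, 37, 123, 125, 167, 174, 178, 1755 → MAD = 125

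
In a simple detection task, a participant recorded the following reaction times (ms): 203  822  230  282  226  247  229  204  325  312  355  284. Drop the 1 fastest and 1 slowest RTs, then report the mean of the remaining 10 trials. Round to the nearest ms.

269 ms

Sorted: 203, 204, 226, 229, 230, 247, 282, 284, 312, 325, 355, 822
Drop lowest 1 (203) and highest 1 (822)
Remaining (n=10): Σ = 2694, mean = 2694/10 = 269.400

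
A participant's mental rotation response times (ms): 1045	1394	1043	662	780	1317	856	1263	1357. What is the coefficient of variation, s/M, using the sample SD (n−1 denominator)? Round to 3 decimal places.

0.250

n = 9, Σ = 9717, M = 1079.6667
Σ(x−M)² = 582476.000; s = √(582476.000/8) = 269.8324
CV = 269.8324 / 1079.6667 = 0.24992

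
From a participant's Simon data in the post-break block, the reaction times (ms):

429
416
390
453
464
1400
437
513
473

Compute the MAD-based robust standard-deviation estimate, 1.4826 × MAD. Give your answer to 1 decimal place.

35.6 ms

Sorted: 390, 416, 429, 437, 453, 464, 473, 513, 1400 → median = 453
|x − 453| sorted: 0, 11, 16, 20, 24, 37, 60, 63, 947 → MAD = 24
Robust SD ≈ 1.4826 × 24 = 35.582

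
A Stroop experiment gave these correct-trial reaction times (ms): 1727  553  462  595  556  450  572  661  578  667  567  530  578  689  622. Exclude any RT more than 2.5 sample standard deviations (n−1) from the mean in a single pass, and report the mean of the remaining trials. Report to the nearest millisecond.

577 ms

n = 15, ΣRT = 9807, M = 653.800
Σ(x−M)² = 1296782.40; s = √(1296782.40/14) = 304.347
Cutoffs: 653.800 ± 2.5·304.347 → [-107.1, 1414.7]
Outside: 1727 → excluded.
Retained (n=14): Σ = 8080, mean = 8080/14 = 577.143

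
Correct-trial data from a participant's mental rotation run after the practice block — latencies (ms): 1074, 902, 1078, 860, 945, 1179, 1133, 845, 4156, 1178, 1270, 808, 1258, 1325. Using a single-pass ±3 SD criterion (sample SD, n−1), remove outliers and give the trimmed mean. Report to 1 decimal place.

1065.8 ms

n = 14, ΣRT = 18011, M = 1286.500
Σ(x−M)² = 9242365.50; s = √(9242365.50/13) = 843.179
Cutoffs: 1286.500 ± 3·843.179 → [-1243.0, 3816.0]
Outside: 4156 → excluded.
Retained (n=13): Σ = 13855, mean = 13855/13 = 1065.769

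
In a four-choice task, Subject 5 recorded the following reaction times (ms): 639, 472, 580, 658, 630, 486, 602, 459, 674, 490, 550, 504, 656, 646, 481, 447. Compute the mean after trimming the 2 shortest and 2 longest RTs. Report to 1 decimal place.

Sorted: 447, 459, 472, 481, 486, 490, 504, 550, 580, 602, 630, 639, 646, 656, 658, 674
Drop lowest 2 (447, 459) and highest 2 (658, 674)
Remaining (n=12): Σ = 6736, mean = 6736/12 = 561.333

561.3 ms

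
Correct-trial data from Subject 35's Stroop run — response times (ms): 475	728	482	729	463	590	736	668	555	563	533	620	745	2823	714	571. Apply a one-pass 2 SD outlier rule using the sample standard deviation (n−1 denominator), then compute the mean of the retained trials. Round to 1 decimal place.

611.5 ms

n = 16, ΣRT = 11995, M = 749.688
Σ(x−M)² = 4730935.44; s = √(4730935.44/15) = 561.601
Cutoffs: 749.688 ± 2·561.601 → [-373.5, 1872.9]
Outside: 2823 → excluded.
Retained (n=15): Σ = 9172, mean = 9172/15 = 611.467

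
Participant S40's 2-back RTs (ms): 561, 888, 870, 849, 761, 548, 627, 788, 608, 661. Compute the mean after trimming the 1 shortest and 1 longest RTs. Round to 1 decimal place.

Sorted: 548, 561, 608, 627, 661, 761, 788, 849, 870, 888
Drop lowest 1 (548) and highest 1 (888)
Remaining (n=8): Σ = 5725, mean = 5725/8 = 715.625

715.6 ms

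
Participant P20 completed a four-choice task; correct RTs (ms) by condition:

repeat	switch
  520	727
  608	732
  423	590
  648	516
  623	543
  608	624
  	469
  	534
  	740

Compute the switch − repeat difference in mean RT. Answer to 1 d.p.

M(repeat) = 3430/6 = 571.667
M(switch) = 5475/9 = 608.333
Difference = 608.333 − 571.667 = 36.667 ms

36.7 ms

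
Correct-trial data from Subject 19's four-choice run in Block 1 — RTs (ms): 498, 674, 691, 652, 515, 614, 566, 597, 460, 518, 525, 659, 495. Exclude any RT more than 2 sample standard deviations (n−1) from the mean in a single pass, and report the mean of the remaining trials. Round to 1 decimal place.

n = 13, ΣRT = 7464, M = 574.154
Σ(x−M)² = 73221.69; s = √(73221.69/12) = 78.114
Cutoffs: 574.154 ± 2·78.114 → [417.9, 730.4]
No RTs fall outside the cutoffs; all 13 retained. Mean = 7464/13 = 574.154

574.2 ms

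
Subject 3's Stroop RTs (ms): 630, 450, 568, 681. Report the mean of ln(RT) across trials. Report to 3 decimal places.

6.355

ln(RT): 6.4457, 6.1092, 6.3421, 6.5236
Σ ln(RT) = 25.4207
Mean = 25.4207/4 = 6.35516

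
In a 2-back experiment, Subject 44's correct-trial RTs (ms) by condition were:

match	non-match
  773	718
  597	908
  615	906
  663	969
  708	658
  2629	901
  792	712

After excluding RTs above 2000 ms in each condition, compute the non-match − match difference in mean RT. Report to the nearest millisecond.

match: exclude 2629
M(match) = 4148/6 = 691.333
M(non-match) = 5772/7 = 824.571
Difference = 824.571 − 691.333 = 133.238 ms

133 ms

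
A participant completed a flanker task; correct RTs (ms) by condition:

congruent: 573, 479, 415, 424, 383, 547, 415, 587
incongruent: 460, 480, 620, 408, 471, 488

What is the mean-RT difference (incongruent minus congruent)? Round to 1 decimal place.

10.0 ms

M(congruent) = 3823/8 = 477.875
M(incongruent) = 2927/6 = 487.833
Difference = 487.833 − 477.875 = 9.958 ms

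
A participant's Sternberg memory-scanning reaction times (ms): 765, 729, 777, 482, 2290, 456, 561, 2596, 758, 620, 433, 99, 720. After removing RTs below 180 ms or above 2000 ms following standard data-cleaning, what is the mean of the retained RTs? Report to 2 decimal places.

Excluded: 99, 2290, 2596
Retained (n=10): Σ = 6301
Mean = 6301/10 = 630.1000

630.10 ms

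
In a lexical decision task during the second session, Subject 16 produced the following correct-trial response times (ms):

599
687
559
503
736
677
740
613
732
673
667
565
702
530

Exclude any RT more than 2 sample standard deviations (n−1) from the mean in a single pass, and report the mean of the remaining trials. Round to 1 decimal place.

641.6 ms

n = 14, ΣRT = 8983, M = 641.643
Σ(x−M)² = 82347.21; s = √(82347.21/13) = 79.589
Cutoffs: 641.643 ± 2·79.589 → [482.5, 800.8]
No RTs fall outside the cutoffs; all 14 retained. Mean = 8983/14 = 641.643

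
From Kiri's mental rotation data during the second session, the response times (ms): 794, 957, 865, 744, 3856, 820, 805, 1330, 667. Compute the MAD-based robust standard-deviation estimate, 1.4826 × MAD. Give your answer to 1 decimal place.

Sorted: 667, 744, 794, 805, 820, 865, 957, 1330, 3856 → median = 820
|x − 820| sorted: 0, 15, 26, 45, 76, 137, 153, 510, 3036 → MAD = 76
Robust SD ≈ 1.4826 × 76 = 112.678

112.7 ms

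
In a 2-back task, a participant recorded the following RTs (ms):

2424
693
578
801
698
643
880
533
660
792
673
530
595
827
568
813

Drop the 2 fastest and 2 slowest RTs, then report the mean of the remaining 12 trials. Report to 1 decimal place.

695.1 ms

Sorted: 530, 533, 568, 578, 595, 643, 660, 673, 693, 698, 792, 801, 813, 827, 880, 2424
Drop lowest 2 (530, 533) and highest 2 (880, 2424)
Remaining (n=12): Σ = 8341, mean = 8341/12 = 695.083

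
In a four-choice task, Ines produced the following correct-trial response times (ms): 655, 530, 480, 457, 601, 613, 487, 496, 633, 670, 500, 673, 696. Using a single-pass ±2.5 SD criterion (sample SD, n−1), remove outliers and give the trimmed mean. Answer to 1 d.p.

576.2 ms

n = 13, ΣRT = 7491, M = 576.231
Σ(x−M)² = 89718.31; s = √(89718.31/12) = 86.467
Cutoffs: 576.231 ± 2.5·86.467 → [360.1, 792.4]
No RTs fall outside the cutoffs; all 13 retained. Mean = 7491/13 = 576.231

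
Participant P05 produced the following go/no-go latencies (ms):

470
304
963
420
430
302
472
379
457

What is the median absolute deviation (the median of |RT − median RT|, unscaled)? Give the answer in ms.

Sorted: 302, 304, 379, 420, 430, 457, 470, 472, 963 → median = 430
|x − 430|: 40, 126, 533, 10, 0, 128, 42, 51, 27
Sorted deviations: 0, 10, 27, 40, 42, 51, 126, 128, 533 → MAD = 42

42 ms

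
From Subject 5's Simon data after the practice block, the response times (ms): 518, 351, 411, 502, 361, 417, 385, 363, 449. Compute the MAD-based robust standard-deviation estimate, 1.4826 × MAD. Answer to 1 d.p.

Sorted: 351, 361, 363, 385, 411, 417, 449, 502, 518 → median = 411
|x − 411| sorted: 0, 6, 26, 38, 48, 50, 60, 91, 107 → MAD = 48
Robust SD ≈ 1.4826 × 48 = 71.165

71.2 ms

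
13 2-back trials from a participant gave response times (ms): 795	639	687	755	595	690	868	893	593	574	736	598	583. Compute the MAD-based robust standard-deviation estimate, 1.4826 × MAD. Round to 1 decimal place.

Sorted: 574, 583, 593, 595, 598, 639, 687, 690, 736, 755, 795, 868, 893 → median = 687
|x − 687| sorted: 0, 3, 48, 49, 68, 89, 92, 94, 104, 108, 113, 181, 206 → MAD = 92
Robust SD ≈ 1.4826 × 92 = 136.399

136.4 ms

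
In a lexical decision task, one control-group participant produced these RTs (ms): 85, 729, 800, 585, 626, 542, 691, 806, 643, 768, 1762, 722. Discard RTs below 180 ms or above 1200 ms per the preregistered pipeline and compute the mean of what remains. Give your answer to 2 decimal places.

Excluded: 85, 1762
Retained (n=10): Σ = 6912
Mean = 6912/10 = 691.2000

691.20 ms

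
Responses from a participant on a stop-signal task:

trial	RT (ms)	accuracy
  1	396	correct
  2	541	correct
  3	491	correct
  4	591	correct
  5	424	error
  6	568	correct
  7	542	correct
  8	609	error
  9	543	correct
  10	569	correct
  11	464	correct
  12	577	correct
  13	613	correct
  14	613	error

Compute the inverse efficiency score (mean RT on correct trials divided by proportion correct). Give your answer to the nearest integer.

682 ms

Correct trials (n=11): 396, 541, 491, 591, 568, 542, 543, 569, 464, 577, 613
Mean correct RT = 5895/11 = 535.9091 ms
Proportion correct = 11/14
IES = 535.9091 / (11/14) = 682.066 ms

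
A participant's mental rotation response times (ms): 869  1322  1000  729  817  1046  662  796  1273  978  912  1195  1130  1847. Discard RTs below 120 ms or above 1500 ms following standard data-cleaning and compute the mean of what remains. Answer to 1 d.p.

979.2 ms

Excluded: 1847
Retained (n=13): Σ = 12729
Mean = 12729/13 = 979.1538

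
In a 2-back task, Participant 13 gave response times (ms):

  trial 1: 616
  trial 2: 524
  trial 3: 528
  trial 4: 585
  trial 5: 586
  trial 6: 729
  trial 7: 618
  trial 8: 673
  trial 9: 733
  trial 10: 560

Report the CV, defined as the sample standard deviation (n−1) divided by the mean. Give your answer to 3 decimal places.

n = 10, Σ = 6152, M = 615.2000
Σ(x−M)² = 50909.600; s = √(50909.600/9) = 75.2105
CV = 75.2105 / 615.2000 = 0.12225

0.122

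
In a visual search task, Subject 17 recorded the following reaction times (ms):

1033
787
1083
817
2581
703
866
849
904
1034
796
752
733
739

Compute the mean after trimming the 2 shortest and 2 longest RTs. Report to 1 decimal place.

857.7 ms

Sorted: 703, 733, 739, 752, 787, 796, 817, 849, 866, 904, 1033, 1034, 1083, 2581
Drop lowest 2 (703, 733) and highest 2 (1083, 2581)
Remaining (n=10): Σ = 8577, mean = 8577/10 = 857.700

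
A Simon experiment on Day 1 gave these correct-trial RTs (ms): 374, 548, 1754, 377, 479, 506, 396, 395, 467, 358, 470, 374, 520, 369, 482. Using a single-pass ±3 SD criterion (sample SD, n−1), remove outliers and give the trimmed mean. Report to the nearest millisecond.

437 ms

n = 15, ΣRT = 7869, M = 524.600
Σ(x−M)² = 1674979.60; s = √(1674979.60/14) = 345.892
Cutoffs: 524.600 ± 3·345.892 → [-513.1, 1562.3]
Outside: 1754 → excluded.
Retained (n=14): Σ = 6115, mean = 6115/14 = 436.786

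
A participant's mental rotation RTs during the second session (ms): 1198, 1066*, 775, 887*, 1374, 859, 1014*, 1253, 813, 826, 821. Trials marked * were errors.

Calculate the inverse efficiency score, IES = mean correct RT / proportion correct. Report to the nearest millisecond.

1361 ms

Correct trials (n=8): 1198, 775, 1374, 859, 1253, 813, 826, 821
Mean correct RT = 7919/8 = 989.8750 ms
Proportion correct = 8/11
IES = 989.8750 / (8/11) = 1361.078 ms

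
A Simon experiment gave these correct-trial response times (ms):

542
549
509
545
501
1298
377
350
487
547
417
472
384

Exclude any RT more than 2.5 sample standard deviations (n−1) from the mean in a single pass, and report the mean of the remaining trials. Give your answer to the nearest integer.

n = 13, ΣRT = 6978, M = 536.769
Σ(x−M)² = 686636.31; s = √(686636.31/12) = 239.206
Cutoffs: 536.769 ± 2.5·239.206 → [-61.2, 1134.8]
Outside: 1298 → excluded.
Retained (n=12): Σ = 5680, mean = 5680/12 = 473.333

473 ms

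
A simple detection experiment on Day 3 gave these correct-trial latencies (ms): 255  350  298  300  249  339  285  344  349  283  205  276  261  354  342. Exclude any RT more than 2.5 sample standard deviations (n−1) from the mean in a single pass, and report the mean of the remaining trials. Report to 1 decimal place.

299.3 ms

n = 15, ΣRT = 4490, M = 299.333
Σ(x−M)² = 29297.33; s = √(29297.33/14) = 45.746
Cutoffs: 299.333 ± 2.5·45.746 → [185.0, 413.7]
No RTs fall outside the cutoffs; all 15 retained. Mean = 4490/15 = 299.333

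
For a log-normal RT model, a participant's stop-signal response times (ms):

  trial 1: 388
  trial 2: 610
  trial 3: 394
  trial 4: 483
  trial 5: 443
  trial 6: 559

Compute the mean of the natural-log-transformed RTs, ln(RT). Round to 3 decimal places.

6.158

ln(RT): 5.9610, 6.4135, 5.9764, 6.1800, 6.0936, 6.3261
Σ ln(RT) = 36.9506
Mean = 36.9506/6 = 6.15843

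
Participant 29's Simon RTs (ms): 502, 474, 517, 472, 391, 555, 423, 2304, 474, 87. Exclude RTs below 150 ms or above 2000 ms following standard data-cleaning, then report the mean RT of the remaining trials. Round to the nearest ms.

Excluded: 87, 2304
Retained (n=8): Σ = 3808
Mean = 3808/8 = 476.0000

476 ms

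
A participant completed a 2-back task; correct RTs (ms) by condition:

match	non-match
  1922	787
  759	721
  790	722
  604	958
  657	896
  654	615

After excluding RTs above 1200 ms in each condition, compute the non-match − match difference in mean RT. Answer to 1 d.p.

90.4 ms

match: exclude 1922
M(match) = 3464/5 = 692.800
M(non-match) = 4699/6 = 783.167
Difference = 783.167 − 692.800 = 90.367 ms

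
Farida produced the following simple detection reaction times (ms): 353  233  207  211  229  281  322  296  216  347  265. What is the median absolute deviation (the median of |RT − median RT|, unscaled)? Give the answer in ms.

49 ms

Sorted: 207, 211, 216, 229, 233, 265, 281, 296, 322, 347, 353 → median = 265
|x − 265|: 88, 32, 58, 54, 36, 16, 57, 31, 49, 82, 0
Sorted deviations: 0, 16, 31, 32, 36, 49, 54, 57, 58, 82, 88 → MAD = 49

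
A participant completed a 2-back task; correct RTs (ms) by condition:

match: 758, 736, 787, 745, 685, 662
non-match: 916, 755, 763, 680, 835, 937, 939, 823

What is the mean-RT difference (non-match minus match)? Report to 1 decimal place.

M(match) = 4373/6 = 728.833
M(non-match) = 6648/8 = 831.000
Difference = 831.000 − 728.833 = 102.167 ms

102.2 ms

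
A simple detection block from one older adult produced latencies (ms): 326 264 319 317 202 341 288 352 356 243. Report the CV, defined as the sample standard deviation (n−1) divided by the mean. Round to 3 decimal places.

n = 10, Σ = 3008, M = 300.8000
Σ(x−M)² = 23133.600; s = √(23133.600/9) = 50.6991
CV = 50.6991 / 300.8000 = 0.16855

0.169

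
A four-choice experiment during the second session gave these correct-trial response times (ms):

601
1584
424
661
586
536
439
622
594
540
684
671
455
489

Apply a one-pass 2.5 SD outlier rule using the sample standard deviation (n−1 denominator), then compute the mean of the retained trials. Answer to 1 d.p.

561.7 ms

n = 14, ΣRT = 8886, M = 634.714
Σ(x−M)² = 1065858.86; s = √(1065858.86/13) = 286.337
Cutoffs: 634.714 ± 2.5·286.337 → [-81.1, 1350.6]
Outside: 1584 → excluded.
Retained (n=13): Σ = 7302, mean = 7302/13 = 561.692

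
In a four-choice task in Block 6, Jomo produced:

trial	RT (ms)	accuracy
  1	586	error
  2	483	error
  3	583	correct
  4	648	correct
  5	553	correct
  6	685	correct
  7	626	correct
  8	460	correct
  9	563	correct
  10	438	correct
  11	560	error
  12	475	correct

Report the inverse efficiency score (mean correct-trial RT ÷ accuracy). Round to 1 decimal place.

745.3 ms

Correct trials (n=9): 583, 648, 553, 685, 626, 460, 563, 438, 475
Mean correct RT = 5031/9 = 559.0000 ms
Proportion correct = 9/12
IES = 559.0000 / (9/12) = 745.333 ms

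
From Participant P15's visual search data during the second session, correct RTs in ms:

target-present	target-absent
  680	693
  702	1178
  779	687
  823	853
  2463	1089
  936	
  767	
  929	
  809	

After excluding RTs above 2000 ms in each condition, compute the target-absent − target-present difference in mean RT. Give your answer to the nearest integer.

97 ms

target-present: exclude 2463
M(target-present) = 6425/8 = 803.125
M(target-absent) = 4500/5 = 900.000
Difference = 900.000 − 803.125 = 96.875 ms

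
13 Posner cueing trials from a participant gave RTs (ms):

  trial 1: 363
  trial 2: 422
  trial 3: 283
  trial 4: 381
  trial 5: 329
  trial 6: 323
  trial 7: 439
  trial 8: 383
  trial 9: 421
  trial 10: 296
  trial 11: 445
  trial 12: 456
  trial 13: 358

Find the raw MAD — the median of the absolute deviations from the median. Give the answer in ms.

Sorted: 283, 296, 323, 329, 358, 363, 381, 383, 421, 422, 439, 445, 456 → median = 381
|x − 381|: 18, 41, 98, 0, 52, 58, 58, 2, 40, 85, 64, 75, 23
Sorted deviations: 0, 2, 18, 23, 40, 41, 52, 58, 58, 64, 75, 85, 98 → MAD = 52

52 ms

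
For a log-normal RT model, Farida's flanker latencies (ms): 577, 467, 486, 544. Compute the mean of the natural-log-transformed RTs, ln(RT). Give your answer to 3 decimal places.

ln(RT): 6.3578, 6.1463, 6.1862, 6.2989
Σ ln(RT) = 24.9893
Mean = 24.9893/4 = 6.24733

6.247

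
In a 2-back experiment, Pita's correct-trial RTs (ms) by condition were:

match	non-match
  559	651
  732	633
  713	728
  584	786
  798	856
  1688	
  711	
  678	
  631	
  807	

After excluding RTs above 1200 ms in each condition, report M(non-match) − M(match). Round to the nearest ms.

match: exclude 1688
M(match) = 6213/9 = 690.333
M(non-match) = 3654/5 = 730.800
Difference = 730.800 − 690.333 = 40.467 ms

40 ms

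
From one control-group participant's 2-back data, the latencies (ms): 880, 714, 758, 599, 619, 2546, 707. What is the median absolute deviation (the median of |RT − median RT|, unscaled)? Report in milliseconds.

Sorted: 599, 619, 707, 714, 758, 880, 2546 → median = 714
|x − 714|: 166, 0, 44, 115, 95, 1832, 7
Sorted deviations: 0, 7, 44, 95, 115, 166, 1832 → MAD = 95

95 ms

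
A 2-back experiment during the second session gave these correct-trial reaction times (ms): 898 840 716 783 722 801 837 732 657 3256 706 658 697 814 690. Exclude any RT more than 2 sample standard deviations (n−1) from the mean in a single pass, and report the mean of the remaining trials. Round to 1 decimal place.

753.6 ms

n = 15, ΣRT = 13807, M = 920.467
Σ(x−M)² = 5917233.73; s = √(5917233.73/14) = 650.123
Cutoffs: 920.467 ± 2·650.123 → [-379.8, 2220.7]
Outside: 3256 → excluded.
Retained (n=14): Σ = 10551, mean = 10551/14 = 753.643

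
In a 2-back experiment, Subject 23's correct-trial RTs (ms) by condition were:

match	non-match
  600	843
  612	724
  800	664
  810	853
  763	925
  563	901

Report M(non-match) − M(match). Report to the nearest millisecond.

M(match) = 4148/6 = 691.333
M(non-match) = 4910/6 = 818.333
Difference = 818.333 − 691.333 = 127.000 ms

127 ms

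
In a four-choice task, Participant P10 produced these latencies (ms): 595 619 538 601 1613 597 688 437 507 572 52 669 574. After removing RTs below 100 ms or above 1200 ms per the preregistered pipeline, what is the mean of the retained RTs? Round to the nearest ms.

Excluded: 52, 1613
Retained (n=11): Σ = 6397
Mean = 6397/11 = 581.5455

582 ms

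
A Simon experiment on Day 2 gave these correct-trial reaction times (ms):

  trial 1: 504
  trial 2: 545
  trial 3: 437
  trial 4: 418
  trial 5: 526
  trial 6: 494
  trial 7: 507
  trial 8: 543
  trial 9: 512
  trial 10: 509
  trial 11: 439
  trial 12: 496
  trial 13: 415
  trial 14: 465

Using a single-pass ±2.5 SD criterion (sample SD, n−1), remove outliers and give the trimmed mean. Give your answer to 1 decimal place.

n = 14, ΣRT = 6810, M = 486.429
Σ(x−M)² = 25177.43; s = √(25177.43/13) = 44.008
Cutoffs: 486.429 ± 2.5·44.008 → [376.4, 596.4]
No RTs fall outside the cutoffs; all 14 retained. Mean = 6810/14 = 486.429

486.4 ms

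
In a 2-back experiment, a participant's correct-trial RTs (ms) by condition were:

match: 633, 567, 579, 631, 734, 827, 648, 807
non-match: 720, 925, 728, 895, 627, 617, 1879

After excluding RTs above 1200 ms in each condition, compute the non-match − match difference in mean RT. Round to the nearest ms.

74 ms

non-match: exclude 1879
M(match) = 5426/8 = 678.250
M(non-match) = 4512/6 = 752.000
Difference = 752.000 − 678.250 = 73.750 ms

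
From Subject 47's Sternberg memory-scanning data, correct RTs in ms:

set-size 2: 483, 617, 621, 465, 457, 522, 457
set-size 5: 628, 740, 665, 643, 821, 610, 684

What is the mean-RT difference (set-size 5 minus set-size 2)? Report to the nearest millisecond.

M(set-size 2) = 3622/7 = 517.429
M(set-size 5) = 4791/7 = 684.429
Difference = 684.429 − 517.429 = 167.000 ms

167 ms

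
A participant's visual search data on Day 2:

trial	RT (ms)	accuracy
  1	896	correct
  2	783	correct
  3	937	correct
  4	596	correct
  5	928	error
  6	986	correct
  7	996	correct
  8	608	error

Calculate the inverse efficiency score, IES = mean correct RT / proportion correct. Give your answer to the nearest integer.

Correct trials (n=6): 896, 783, 937, 596, 986, 996
Mean correct RT = 5194/6 = 865.6667 ms
Proportion correct = 6/8
IES = 865.6667 / (6/8) = 1154.222 ms

1154 ms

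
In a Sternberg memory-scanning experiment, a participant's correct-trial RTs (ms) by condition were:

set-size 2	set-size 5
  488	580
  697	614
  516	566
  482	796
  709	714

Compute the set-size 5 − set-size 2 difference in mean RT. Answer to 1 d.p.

M(set-size 2) = 2892/5 = 578.400
M(set-size 5) = 3270/5 = 654.000
Difference = 654.000 − 578.400 = 75.600 ms

75.6 ms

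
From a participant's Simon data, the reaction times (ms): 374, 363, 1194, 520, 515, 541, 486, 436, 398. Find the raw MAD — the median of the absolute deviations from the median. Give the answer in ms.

Sorted: 363, 374, 398, 436, 486, 515, 520, 541, 1194 → median = 486
|x − 486|: 112, 123, 708, 34, 29, 55, 0, 50, 88
Sorted deviations: 0, 29, 34, 50, 55, 88, 112, 123, 708 → MAD = 55

55 ms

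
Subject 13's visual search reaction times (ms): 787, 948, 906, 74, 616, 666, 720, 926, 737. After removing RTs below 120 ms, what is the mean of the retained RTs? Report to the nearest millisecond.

788 ms

Excluded: 74
Retained (n=8): Σ = 6306
Mean = 6306/8 = 788.2500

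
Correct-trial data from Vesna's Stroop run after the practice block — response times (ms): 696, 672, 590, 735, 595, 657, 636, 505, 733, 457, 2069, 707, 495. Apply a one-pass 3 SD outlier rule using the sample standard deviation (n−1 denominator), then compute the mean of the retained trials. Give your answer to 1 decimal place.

623.2 ms

n = 13, ΣRT = 9547, M = 734.385
Σ(x−M)² = 2030123.08; s = √(2030123.08/12) = 411.311
Cutoffs: 734.385 ± 3·411.311 → [-499.5, 1968.3]
Outside: 2069 → excluded.
Retained (n=12): Σ = 7478, mean = 7478/12 = 623.167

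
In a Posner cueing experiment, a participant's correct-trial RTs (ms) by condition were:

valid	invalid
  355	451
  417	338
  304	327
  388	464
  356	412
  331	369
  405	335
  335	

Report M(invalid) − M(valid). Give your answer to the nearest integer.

M(valid) = 2891/8 = 361.375
M(invalid) = 2696/7 = 385.143
Difference = 385.143 − 361.375 = 23.768 ms

24 ms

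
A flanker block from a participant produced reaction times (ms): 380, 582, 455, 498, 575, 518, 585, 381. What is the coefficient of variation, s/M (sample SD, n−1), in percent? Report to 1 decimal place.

n = 8, Σ = 3974, M = 496.7500
Σ(x−M)² = 50403.500; s = √(50403.500/7) = 84.8558
CV = 84.8558 / 496.7500 = 0.17082 = 17.082%

17.1%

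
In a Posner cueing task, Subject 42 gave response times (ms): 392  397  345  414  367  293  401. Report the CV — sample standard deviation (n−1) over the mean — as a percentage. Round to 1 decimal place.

n = 7, Σ = 2609, M = 372.7143
Σ(x−M)² = 10621.429; s = √(10621.429/6) = 42.0742
CV = 42.0742 / 372.7143 = 0.11289 = 11.289%

11.3%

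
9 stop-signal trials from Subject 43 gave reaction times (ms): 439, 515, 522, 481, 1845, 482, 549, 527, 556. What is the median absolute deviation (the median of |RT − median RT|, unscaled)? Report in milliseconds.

34 ms

Sorted: 439, 481, 482, 515, 522, 527, 549, 556, 1845 → median = 522
|x − 522|: 83, 7, 0, 41, 1323, 40, 27, 5, 34
Sorted deviations: 0, 5, 7, 27, 34, 40, 41, 83, 1323 → MAD = 34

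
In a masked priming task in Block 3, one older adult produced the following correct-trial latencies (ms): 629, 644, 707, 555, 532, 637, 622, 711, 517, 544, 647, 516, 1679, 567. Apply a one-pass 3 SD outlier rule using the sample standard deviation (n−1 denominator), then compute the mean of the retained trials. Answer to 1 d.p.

602.2 ms

n = 14, ΣRT = 9507, M = 679.071
Σ(x−M)² = 1132136.93; s = √(1132136.93/13) = 295.106
Cutoffs: 679.071 ± 3·295.106 → [-206.2, 1564.4]
Outside: 1679 → excluded.
Retained (n=13): Σ = 7828, mean = 7828/13 = 602.154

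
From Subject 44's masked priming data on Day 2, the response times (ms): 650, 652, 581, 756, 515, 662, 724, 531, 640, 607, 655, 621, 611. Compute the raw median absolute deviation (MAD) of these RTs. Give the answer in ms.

Sorted: 515, 531, 581, 607, 611, 621, 640, 650, 652, 655, 662, 724, 756 → median = 640
|x − 640|: 10, 12, 59, 116, 125, 22, 84, 109, 0, 33, 15, 19, 29
Sorted deviations: 0, 10, 12, 15, 19, 22, 29, 33, 59, 84, 109, 116, 125 → MAD = 29

29 ms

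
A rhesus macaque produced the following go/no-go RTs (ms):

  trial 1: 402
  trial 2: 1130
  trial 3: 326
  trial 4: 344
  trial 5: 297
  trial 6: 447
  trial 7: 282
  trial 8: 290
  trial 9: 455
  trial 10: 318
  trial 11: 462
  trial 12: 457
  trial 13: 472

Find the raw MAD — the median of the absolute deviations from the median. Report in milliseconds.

Sorted: 282, 290, 297, 318, 326, 344, 402, 447, 455, 457, 462, 472, 1130 → median = 402
|x − 402|: 0, 728, 76, 58, 105, 45, 120, 112, 53, 84, 60, 55, 70
Sorted deviations: 0, 45, 53, 55, 58, 60, 70, 76, 84, 105, 112, 120, 728 → MAD = 70

70 ms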